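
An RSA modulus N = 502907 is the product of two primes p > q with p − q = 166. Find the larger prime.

Since p = q + 166, we have 502907 = q(q + 166), so q² + 166q − 502907 = 0.
Discriminant: 166² + 4·502907 = 27556 + 2011628 = 2039184; √2039184 = 1428.
q = (−166 + 1428)/2 = 631, and p = q + 166 = 797.
Check: 631 · 797 = 502907.

797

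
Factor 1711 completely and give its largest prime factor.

1711 = 29 · 59
59 is prime.
So 1711 = 29 · 59; the largest prime factor is 59.

59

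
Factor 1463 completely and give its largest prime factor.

1463 = 7 · 209
209 = 11 · 19
19 is prime.
So 1463 = 7 · 11 · 19; the largest prime factor is 19.

19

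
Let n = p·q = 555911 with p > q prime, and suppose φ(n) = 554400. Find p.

881

φ(n) = (p−1)(q−1) = n − (p+q) + 1, so p + q = 555911 − 554400 + 1 = 1512.
p and q are the roots of t² − 1512t + 555911 = 0.
Discriminant: 1512² − 4·555911 = 2286144 − 2223644 = 62500; √62500 = 250.
q = (1512 − 250)/2 = 631, p = (1512 + 250)/2 = 881.
Check: 631 · 881 = 555911.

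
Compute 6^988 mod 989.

6^1 ≡ 6 (mod 989)
6^2 ≡ 6^2 = 36 ≡ 36 (mod 989)
6^4 ≡ 36^2 = 1296 ≡ 307 (mod 989)
6^8 ≡ 307^2 = 94249 ≡ 294 (mod 989)
6^16 ≡ 294^2 = 86436 ≡ 393 (mod 989)
6^32 ≡ 393^2 = 154449 ≡ 165 (mod 989)
6^64 ≡ 165^2 = 27225 ≡ 522 (mod 989)
6^128 ≡ 522^2 = 272484 ≡ 509 (mod 989)
6^256 ≡ 509^2 = 259081 ≡ 952 (mod 989)
6^512 ≡ 952^2 = 906304 ≡ 380 (mod 989)
988 = 512 + 256 + 128 + 64 + 16 + 8 + 4 in binary powers of 2.
So 6^988 ≡ 380 · 952 · 509 · 522 · 393 · 294 · 307 ≡ 522 (mod 989).
Since 522 ≠ 1, base 6 is a Fermat witness: 989 is composite.

522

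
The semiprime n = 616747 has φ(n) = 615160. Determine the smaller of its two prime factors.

φ(n) = (p−1)(q−1) = n − (p+q) + 1, so p + q = 616747 − 615160 + 1 = 1588.
p and q are the roots of t² − 1588t + 616747 = 0.
Discriminant: 1588² − 4·616747 = 2521744 − 2466988 = 54756; √54756 = 234.
q = (1588 − 234)/2 = 677, p = (1588 + 234)/2 = 911.
Check: 677 · 911 = 616747.

677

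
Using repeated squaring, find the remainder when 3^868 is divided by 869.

3^1 ≡ 3 (mod 869)
3^2 ≡ 3^2 = 9 ≡ 9 (mod 869)
3^4 ≡ 9^2 = 81 ≡ 81 (mod 869)
3^8 ≡ 81^2 = 6561 ≡ 478 (mod 869)
3^16 ≡ 478^2 = 228484 ≡ 806 (mod 869)
3^32 ≡ 806^2 = 649636 ≡ 493 (mod 869)
3^64 ≡ 493^2 = 243049 ≡ 598 (mod 869)
3^128 ≡ 598^2 = 357604 ≡ 445 (mod 869)
3^256 ≡ 445^2 = 198025 ≡ 762 (mod 869)
3^512 ≡ 762^2 = 580644 ≡ 152 (mod 869)
868 = 512 + 256 + 64 + 32 + 4 in binary powers of 2.
So 3^868 ≡ 152 · 762 · 598 · 493 · 81 ≡ 115 (mod 869).
Since 115 ≠ 1, base 3 is a Fermat witness: 869 is composite.

115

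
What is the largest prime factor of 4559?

97

4559 = 47 · 97
97 is prime.
So 4559 = 47 · 97; the largest prime factor is 97.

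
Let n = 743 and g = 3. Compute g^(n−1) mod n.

1

3^1 ≡ 3 (mod 743)
3^2 ≡ 3^2 = 9 ≡ 9 (mod 743)
3^4 ≡ 9^2 = 81 ≡ 81 (mod 743)
3^8 ≡ 81^2 = 6561 ≡ 617 (mod 743)
3^16 ≡ 617^2 = 380689 ≡ 273 (mod 743)
3^32 ≡ 273^2 = 74529 ≡ 229 (mod 743)
3^64 ≡ 229^2 = 52441 ≡ 431 (mod 743)
3^128 ≡ 431^2 = 185761 ≡ 11 (mod 743)
3^256 ≡ 11^2 = 121 ≡ 121 (mod 743)
3^512 ≡ 121^2 = 14641 ≡ 524 (mod 743)
742 = 512 + 128 + 64 + 32 + 4 + 2 in binary powers of 2.
So 3^742 ≡ 524 · 11 · 431 · 229 · 81 · 9 ≡ 1 (mod 743).
Since the result is 1, base 3 gives no evidence that 743 is composite.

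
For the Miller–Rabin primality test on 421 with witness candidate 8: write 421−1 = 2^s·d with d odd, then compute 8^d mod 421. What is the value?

392

421 − 1 = 420 = 2^2 · 105, so d = 105.
8^1 ≡ 8 (mod 421)
8^2 ≡ 8^2 = 64 ≡ 64 (mod 421)
8^4 ≡ 64^2 = 4096 ≡ 307 (mod 421)
8^8 ≡ 307^2 = 94249 ≡ 366 (mod 421)
8^16 ≡ 366^2 = 133956 ≡ 78 (mod 421)
8^32 ≡ 78^2 = 6084 ≡ 190 (mod 421)
8^64 ≡ 190^2 = 36100 ≡ 315 (mod 421)
105 = 64 + 32 + 8 + 1 in binary powers of 2.
So 8^105 ≡ 315 · 190 · 366 · 8 ≡ 392 (mod 421).
Squaring chain: 392 → 420; reaches −1, so base 8 does not prove 421 composite.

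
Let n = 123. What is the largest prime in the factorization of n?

41

123 = 3 · 41
41 is prime.
So 123 = 3 · 41; the largest prime factor is 41.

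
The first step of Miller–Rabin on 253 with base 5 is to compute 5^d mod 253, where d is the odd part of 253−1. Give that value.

253 − 1 = 252 = 2^2 · 63, so d = 63.
5^1 ≡ 5 (mod 253)
5^2 ≡ 5^2 = 25 ≡ 25 (mod 253)
5^4 ≡ 25^2 = 625 ≡ 119 (mod 253)
5^8 ≡ 119^2 = 14161 ≡ 246 (mod 253)
5^16 ≡ 246^2 = 60516 ≡ 49 (mod 253)
5^32 ≡ 49^2 = 2401 ≡ 124 (mod 253)
63 = 32 + 16 + 8 + 4 + 2 + 1 in binary powers of 2.
So 5^63 ≡ 124 · 49 · 246 · 119 · 25 · 5 ≡ 191 (mod 253).
Squaring chain: 191 → 49; never reaches −1, so base 5 is a Miller–Rabin witness that 253 is composite.

191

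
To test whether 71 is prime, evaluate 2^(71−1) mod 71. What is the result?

2^1 ≡ 2 (mod 71)
2^2 ≡ 2^2 = 4 ≡ 4 (mod 71)
2^4 ≡ 4^2 = 16 ≡ 16 (mod 71)
2^8 ≡ 16^2 = 256 ≡ 43 (mod 71)
2^16 ≡ 43^2 = 1849 ≡ 3 (mod 71)
2^32 ≡ 3^2 = 9 ≡ 9 (mod 71)
2^64 ≡ 9^2 = 81 ≡ 10 (mod 71)
70 = 64 + 4 + 2 in binary powers of 2.
So 2^70 ≡ 10 · 16 · 4 ≡ 1 (mod 71).
Since the result is 1, base 2 gives no evidence that 71 is composite.

1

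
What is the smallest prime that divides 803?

11

803 is odd.
Digit sum 11, not divisible by 3.
Ends in 3: not divisible by 5.
7: 803 = 7·114 + 5
11: 803 = 11·73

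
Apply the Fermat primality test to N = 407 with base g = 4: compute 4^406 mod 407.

70

4^1 ≡ 4 (mod 407)
4^2 ≡ 4^2 = 16 ≡ 16 (mod 407)
4^4 ≡ 16^2 = 256 ≡ 256 (mod 407)
4^8 ≡ 256^2 = 65536 ≡ 9 (mod 407)
4^16 ≡ 9^2 = 81 ≡ 81 (mod 407)
4^32 ≡ 81^2 = 6561 ≡ 49 (mod 407)
4^64 ≡ 49^2 = 2401 ≡ 366 (mod 407)
4^128 ≡ 366^2 = 133956 ≡ 53 (mod 407)
4^256 ≡ 53^2 = 2809 ≡ 367 (mod 407)
406 = 256 + 128 + 16 + 4 + 2 in binary powers of 2.
So 4^406 ≡ 367 · 53 · 81 · 256 · 16 ≡ 70 (mod 407).
Since 70 ≠ 1, base 4 is a Fermat witness: 407 is composite.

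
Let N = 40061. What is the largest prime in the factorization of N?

40061 = 7 · 5723
5723 = 59 · 97
97 is prime.
So 40061 = 7 · 59 · 97; the largest prime factor is 97.

97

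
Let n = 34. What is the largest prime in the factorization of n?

34 = 2 · 17
17 is prime.
So 34 = 2 · 17; the largest prime factor is 17.

17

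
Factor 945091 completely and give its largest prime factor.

945091 = 7 · 135013
135013 = 37 · 3649
3649 = 41 · 89
89 is prime.
So 945091 = 7 · 37 · 41 · 89; the largest prime factor is 89.

89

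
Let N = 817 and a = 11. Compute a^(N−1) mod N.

11^1 ≡ 11 (mod 817)
11^2 ≡ 11^2 = 121 ≡ 121 (mod 817)
11^4 ≡ 121^2 = 14641 ≡ 752 (mod 817)
11^8 ≡ 752^2 = 565504 ≡ 140 (mod 817)
11^16 ≡ 140^2 = 19600 ≡ 809 (mod 817)
11^32 ≡ 809^2 = 654481 ≡ 64 (mod 817)
11^64 ≡ 64^2 = 4096 ≡ 11 (mod 817)
11^128 ≡ 11^2 = 121 ≡ 121 (mod 817)
11^256 ≡ 121^2 = 14641 ≡ 752 (mod 817)
11^512 ≡ 752^2 = 565504 ≡ 140 (mod 817)
816 = 512 + 256 + 32 + 16 in binary powers of 2.
So 11^816 ≡ 140 · 752 · 64 · 809 ≡ 666 (mod 817).
Since 666 ≠ 1, base 11 is a Fermat witness: 817 is composite.

666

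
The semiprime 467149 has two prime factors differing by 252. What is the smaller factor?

569

Since p = q + 252, we have 467149 = q(q + 252), so q² + 252q − 467149 = 0.
Discriminant: 252² + 4·467149 = 63504 + 1868596 = 1932100; √1932100 = 1390.
q = (−252 + 1390)/2 = 569, and p = q + 252 = 821.
Check: 569 · 821 = 467149.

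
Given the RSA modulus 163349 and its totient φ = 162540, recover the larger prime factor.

431

φ(n) = (p−1)(q−1) = n − (p+q) + 1, so p + q = 163349 − 162540 + 1 = 810.
p and q are the roots of t² − 810t + 163349 = 0.
Discriminant: 810² − 4·163349 = 656100 − 653396 = 2704; √2704 = 52.
q = (810 − 52)/2 = 379, p = (810 + 52)/2 = 431.
Check: 379 · 431 = 163349.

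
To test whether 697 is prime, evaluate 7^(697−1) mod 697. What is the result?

7^1 ≡ 7 (mod 697)
7^2 ≡ 7^2 = 49 ≡ 49 (mod 697)
7^4 ≡ 49^2 = 2401 ≡ 310 (mod 697)
7^8 ≡ 310^2 = 96100 ≡ 611 (mod 697)
7^16 ≡ 611^2 = 373321 ≡ 426 (mod 697)
7^32 ≡ 426^2 = 181476 ≡ 256 (mod 697)
7^64 ≡ 256^2 = 65536 ≡ 18 (mod 697)
7^128 ≡ 18^2 = 324 ≡ 324 (mod 697)
7^256 ≡ 324^2 = 104976 ≡ 426 (mod 697)
7^512 ≡ 426^2 = 181476 ≡ 256 (mod 697)
696 = 512 + 128 + 32 + 16 + 8 in binary powers of 2.
So 7^696 ≡ 256 · 324 · 256 · 426 · 611 ≡ 16 (mod 697).
Since 16 ≠ 1, base 7 is a Fermat witness: 697 is composite.

16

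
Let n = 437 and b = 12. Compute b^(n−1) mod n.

292

12^1 ≡ 12 (mod 437)
12^2 ≡ 12^2 = 144 ≡ 144 (mod 437)
12^4 ≡ 144^2 = 20736 ≡ 197 (mod 437)
12^8 ≡ 197^2 = 38809 ≡ 353 (mod 437)
12^16 ≡ 353^2 = 124609 ≡ 64 (mod 437)
12^32 ≡ 64^2 = 4096 ≡ 163 (mod 437)
12^64 ≡ 163^2 = 26569 ≡ 349 (mod 437)
12^128 ≡ 349^2 = 121801 ≡ 315 (mod 437)
12^256 ≡ 315^2 = 99225 ≡ 26 (mod 437)
436 = 256 + 128 + 32 + 16 + 4 in binary powers of 2.
So 12^436 ≡ 26 · 315 · 163 · 64 · 197 ≡ 292 (mod 437).
Since 292 ≠ 1, base 12 is a Fermat witness: 437 is composite.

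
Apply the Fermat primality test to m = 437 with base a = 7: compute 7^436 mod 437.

64

7^1 ≡ 7 (mod 437)
7^2 ≡ 7^2 = 49 ≡ 49 (mod 437)
7^4 ≡ 49^2 = 2401 ≡ 216 (mod 437)
7^8 ≡ 216^2 = 46656 ≡ 334 (mod 437)
7^16 ≡ 334^2 = 111556 ≡ 121 (mod 437)
7^32 ≡ 121^2 = 14641 ≡ 220 (mod 437)
7^64 ≡ 220^2 = 48400 ≡ 330 (mod 437)
7^128 ≡ 330^2 = 108900 ≡ 87 (mod 437)
7^256 ≡ 87^2 = 7569 ≡ 140 (mod 437)
436 = 256 + 128 + 32 + 16 + 4 in binary powers of 2.
So 7^436 ≡ 140 · 87 · 220 · 121 · 216 ≡ 64 (mod 437).
Since 64 ≠ 1, base 7 is a Fermat witness: 437 is composite.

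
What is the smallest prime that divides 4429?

4429 is odd.
Digit sum 19, not divisible by 3.
Ends in 9: not divisible by 5.
7: 4429 = 7·632 + 5
11: 4429 = 11·402 + 7
13: 4429 = 13·340 + 9
17: 4429 = 17·260 + 9
19: 4429 = 19·233 + 2
23: 4429 = 23·192 + 13
29: 4429 = 29·152 + 21
31: 4429 = 31·142 + 27
37: 4429 = 37·119 + 26
41: 4429 = 41·108 + 1
43: 4429 = 43·103

43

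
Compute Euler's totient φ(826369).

799680

Factor: 826369 = 71 · 103 · 113.
φ(826369) = (71−1) · (103−1) · (113−1) = 70 · 102 · 112 = 799680.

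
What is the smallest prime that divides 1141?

1141 is odd.
Digit sum 7, not divisible by 3.
Ends in 1: not divisible by 5.
7: 1141 = 7·163

7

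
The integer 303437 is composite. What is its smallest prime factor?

37

303437 is odd.
Digit sum 20, not divisible by 3.
Ends in 7: not divisible by 5.
7: 303437 = 7·43348 + 1
11: 303437 = 11·27585 + 2
13: 303437 = 13·23341 + 4
17: 303437 = 17·17849 + 4
19: 303437 = 19·15970 + 7
23: 303437 = 23·13192 + 21
29: 303437 = 29·10463 + 10
31: 303437 = 31·9788 + 9
37: 303437 = 37·8201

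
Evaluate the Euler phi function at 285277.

264192

Factor: 285277 = 17 · 97 · 173.
φ(285277) = (17−1) · (97−1) · (173−1) = 16 · 96 · 172 = 264192.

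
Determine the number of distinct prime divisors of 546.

546 = 2 · 273
273 = 3 · 91
91 = 7 · 13
546 = 2 · 3 · 7 · 13, which has 4 distinct prime factors.

4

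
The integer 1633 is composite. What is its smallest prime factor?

1633 is odd.
Digit sum 13, not divisible by 3.
Ends in 3: not divisible by 5.
7: 1633 = 7·233 + 2
11: 1633 = 11·148 + 5
13: 1633 = 13·125 + 8
17: 1633 = 17·96 + 1
19: 1633 = 19·85 + 18
23: 1633 = 23·71

23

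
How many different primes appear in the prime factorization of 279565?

279565 = 5 · 55913
55913 = 11 · 5083
5083 = 13 · 391
391 = 17 · 23
279565 = 5 · 11 · 13 · 17 · 23, which has 5 distinct prime factors.

5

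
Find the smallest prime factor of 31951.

31951 is odd.
Digit sum 19, not divisible by 3.
Ends in 1: not divisible by 5.
7: 31951 = 7·4564 + 3
11: 31951 = 11·2904 + 7
13: 31951 = 13·2457 + 10
17: 31951 = 17·1879 + 8
19: 31951 = 19·1681 + 12
23: 31951 = 23·1389 + 4
29: 31951 = 29·1101 + 22
31: 31951 = 31·1030 + 21
37: 31951 = 37·863 + 20
41: 31951 = 41·779 + 12
43: 31951 = 43·743 + 2
47: 31951 = 47·679 + 38
53: 31951 = 53·602 + 45
59: 31951 = 59·541 + 32
61: 31951 = 61·523 + 48
67: 31951 = 67·476 + 59
71: 31951 = 71·450 + 1
73: 31951 = 73·437 + 50
79: 31951 = 79·404 + 35
83: 31951 = 83·384 + 79
89: 31951 = 89·359

89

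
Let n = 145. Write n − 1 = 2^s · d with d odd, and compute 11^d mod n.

31

145 − 1 = 144 = 2^4 · 9, so d = 9.
11^1 ≡ 11 (mod 145)
11^2 ≡ 11^2 = 121 ≡ 121 (mod 145)
11^4 ≡ 121^2 = 14641 ≡ 141 (mod 145)
11^8 ≡ 141^2 = 19881 ≡ 16 (mod 145)
9 = 8 + 1 in binary powers of 2.
So 11^9 ≡ 16 · 11 ≡ 31 (mod 145).
Squaring chain: 31 → 91 → 16 → 111; never reaches −1, so base 11 is a Miller–Rabin witness that 145 is composite.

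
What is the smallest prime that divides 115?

115 is odd.
Digit sum 7, not divisible by 3.
Ends in 5: divisible by 5.

5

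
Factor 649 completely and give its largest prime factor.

59

649 = 11 · 59
59 is prime.
So 649 = 11 · 59; the largest prime factor is 59.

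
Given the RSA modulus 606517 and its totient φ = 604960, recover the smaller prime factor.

761

φ(n) = (p−1)(q−1) = n − (p+q) + 1, so p + q = 606517 − 604960 + 1 = 1558.
p and q are the roots of t² − 1558t + 606517 = 0.
Discriminant: 1558² − 4·606517 = 2427364 − 2426068 = 1296; √1296 = 36.
q = (1558 − 36)/2 = 761, p = (1558 + 36)/2 = 797.
Check: 761 · 797 = 606517.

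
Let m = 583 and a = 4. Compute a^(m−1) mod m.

236

4^1 ≡ 4 (mod 583)
4^2 ≡ 4^2 = 16 ≡ 16 (mod 583)
4^4 ≡ 16^2 = 256 ≡ 256 (mod 583)
4^8 ≡ 256^2 = 65536 ≡ 240 (mod 583)
4^16 ≡ 240^2 = 57600 ≡ 466 (mod 583)
4^32 ≡ 466^2 = 217156 ≡ 280 (mod 583)
4^64 ≡ 280^2 = 78400 ≡ 278 (mod 583)
4^128 ≡ 278^2 = 77284 ≡ 328 (mod 583)
4^256 ≡ 328^2 = 107584 ≡ 312 (mod 583)
4^512 ≡ 312^2 = 97344 ≡ 566 (mod 583)
582 = 512 + 64 + 4 + 2 in binary powers of 2.
So 4^582 ≡ 566 · 278 · 256 · 16 ≡ 236 (mod 583).
Since 236 ≠ 1, base 4 is a Fermat witness: 583 is composite.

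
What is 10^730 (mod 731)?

10^1 ≡ 10 (mod 731)
10^2 ≡ 10^2 = 100 ≡ 100 (mod 731)
10^4 ≡ 100^2 = 10000 ≡ 497 (mod 731)
10^8 ≡ 497^2 = 247009 ≡ 662 (mod 731)
10^16 ≡ 662^2 = 438244 ≡ 375 (mod 731)
10^32 ≡ 375^2 = 140625 ≡ 273 (mod 731)
10^64 ≡ 273^2 = 74529 ≡ 698 (mod 731)
10^128 ≡ 698^2 = 487204 ≡ 358 (mod 731)
10^256 ≡ 358^2 = 128164 ≡ 239 (mod 731)
10^512 ≡ 239^2 = 57121 ≡ 103 (mod 731)
730 = 512 + 128 + 64 + 16 + 8 + 2 in binary powers of 2.
So 10^730 ≡ 103 · 358 · 698 · 375 · 662 · 100 ≡ 461 (mod 731).
Since 461 ≠ 1, base 10 is a Fermat witness: 731 is composite.

461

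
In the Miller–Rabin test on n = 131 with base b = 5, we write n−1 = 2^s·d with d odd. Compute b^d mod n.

1

131 − 1 = 130 = 2^1 · 65, so d = 65.
5^1 ≡ 5 (mod 131)
5^2 ≡ 5^2 = 25 ≡ 25 (mod 131)
5^4 ≡ 25^2 = 625 ≡ 101 (mod 131)
5^8 ≡ 101^2 = 10201 ≡ 114 (mod 131)
5^16 ≡ 114^2 = 12996 ≡ 27 (mod 131)
5^32 ≡ 27^2 = 729 ≡ 74 (mod 131)
5^64 ≡ 74^2 = 5476 ≡ 105 (mod 131)
65 = 64 + 1 in binary powers of 2.
So 5^65 ≡ 105 · 5 ≡ 1 (mod 131).
Since 5^d ≡ 1 (mod 131), base 5 does not prove 131 composite.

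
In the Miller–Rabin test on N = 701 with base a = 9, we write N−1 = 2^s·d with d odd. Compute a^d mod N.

701 − 1 = 700 = 2^2 · 175, so d = 175.
9^1 ≡ 9 (mod 701)
9^2 ≡ 9^2 = 81 ≡ 81 (mod 701)
9^4 ≡ 81^2 = 6561 ≡ 252 (mod 701)
9^8 ≡ 252^2 = 63504 ≡ 414 (mod 701)
9^16 ≡ 414^2 = 171396 ≡ 352 (mod 701)
9^32 ≡ 352^2 = 123904 ≡ 528 (mod 701)
9^64 ≡ 528^2 = 278784 ≡ 487 (mod 701)
9^128 ≡ 487^2 = 237169 ≡ 231 (mod 701)
175 = 128 + 32 + 8 + 4 + 2 + 1 in binary powers of 2.
So 9^175 ≡ 231 · 528 · 414 · 252 · 81 · 9 ≡ 700 (mod 701).
Since 9^d ≡ 700 (mod 701), base 9 does not prove 701 composite.

700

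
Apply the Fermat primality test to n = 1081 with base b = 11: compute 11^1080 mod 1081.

11^1 ≡ 11 (mod 1081)
11^2 ≡ 11^2 = 121 ≡ 121 (mod 1081)
11^4 ≡ 121^2 = 14641 ≡ 588 (mod 1081)
11^8 ≡ 588^2 = 345744 ≡ 905 (mod 1081)
11^16 ≡ 905^2 = 819025 ≡ 708 (mod 1081)
11^32 ≡ 708^2 = 501264 ≡ 761 (mod 1081)
11^64 ≡ 761^2 = 579121 ≡ 786 (mod 1081)
11^128 ≡ 786^2 = 617796 ≡ 545 (mod 1081)
11^256 ≡ 545^2 = 297025 ≡ 831 (mod 1081)
11^512 ≡ 831^2 = 690561 ≡ 883 (mod 1081)
11^1024 ≡ 883^2 = 779689 ≡ 288 (mod 1081)
1080 = 1024 + 32 + 16 + 8 in binary powers of 2.
So 11^1080 ≡ 288 · 761 · 708 · 905 ≡ 581 (mod 1081).
Since 581 ≠ 1, base 11 is a Fermat witness: 1081 is composite.

581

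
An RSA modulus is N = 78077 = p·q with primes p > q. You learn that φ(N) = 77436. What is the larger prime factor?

479

φ(n) = (p−1)(q−1) = n − (p+q) + 1, so p + q = 78077 − 77436 + 1 = 642.
p and q are the roots of t² − 642t + 78077 = 0.
Discriminant: 642² − 4·78077 = 412164 − 312308 = 99856; √99856 = 316.
q = (642 − 316)/2 = 163, p = (642 + 316)/2 = 479.
Check: 163 · 479 = 78077.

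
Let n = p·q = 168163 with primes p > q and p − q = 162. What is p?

Since p = q + 162, we have 168163 = q(q + 162), so q² + 162q − 168163 = 0.
Discriminant: 162² + 4·168163 = 26244 + 672652 = 698896; √698896 = 836.
q = (−162 + 836)/2 = 337, and p = q + 162 = 499.
Check: 337 · 499 = 168163.

499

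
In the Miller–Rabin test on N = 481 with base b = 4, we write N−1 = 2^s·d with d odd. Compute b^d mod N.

481 − 1 = 480 = 2^5 · 15, so d = 15.
4^1 ≡ 4 (mod 481)
4^2 ≡ 4^2 = 16 ≡ 16 (mod 481)
4^4 ≡ 16^2 = 256 ≡ 256 (mod 481)
4^8 ≡ 256^2 = 65536 ≡ 120 (mod 481)
15 = 8 + 4 + 2 + 1 in binary powers of 2.
So 4^15 ≡ 120 · 256 · 16 · 4 ≡ 233 (mod 481).
Squaring chain: 233 → 417 → 248 → 417 → 248; never reaches −1, so base 4 is a Miller–Rabin witness that 481 is composite.

233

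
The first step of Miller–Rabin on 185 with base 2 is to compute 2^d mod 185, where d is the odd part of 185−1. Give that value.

153

185 − 1 = 184 = 2^3 · 23, so d = 23.
2^1 ≡ 2 (mod 185)
2^2 ≡ 2^2 = 4 ≡ 4 (mod 185)
2^4 ≡ 4^2 = 16 ≡ 16 (mod 185)
2^8 ≡ 16^2 = 256 ≡ 71 (mod 185)
2^16 ≡ 71^2 = 5041 ≡ 46 (mod 185)
23 = 16 + 4 + 2 + 1 in binary powers of 2.
So 2^23 ≡ 46 · 16 · 4 · 2 ≡ 153 (mod 185).
Squaring chain: 153 → 99 → 181; never reaches −1, so base 2 is a Miller–Rabin witness that 185 is composite.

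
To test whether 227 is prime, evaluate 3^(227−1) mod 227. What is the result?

3^1 ≡ 3 (mod 227)
3^2 ≡ 3^2 = 9 ≡ 9 (mod 227)
3^4 ≡ 9^2 = 81 ≡ 81 (mod 227)
3^8 ≡ 81^2 = 6561 ≡ 205 (mod 227)
3^16 ≡ 205^2 = 42025 ≡ 30 (mod 227)
3^32 ≡ 30^2 = 900 ≡ 219 (mod 227)
3^64 ≡ 219^2 = 47961 ≡ 64 (mod 227)
3^128 ≡ 64^2 = 4096 ≡ 10 (mod 227)
226 = 128 + 64 + 32 + 2 in binary powers of 2.
So 3^226 ≡ 10 · 64 · 219 · 9 ≡ 1 (mod 227).
Since the result is 1, base 3 gives no evidence that 227 is composite.

1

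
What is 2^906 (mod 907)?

1

2^1 ≡ 2 (mod 907)
2^2 ≡ 2^2 = 4 ≡ 4 (mod 907)
2^4 ≡ 4^2 = 16 ≡ 16 (mod 907)
2^8 ≡ 16^2 = 256 ≡ 256 (mod 907)
2^16 ≡ 256^2 = 65536 ≡ 232 (mod 907)
2^32 ≡ 232^2 = 53824 ≡ 311 (mod 907)
2^64 ≡ 311^2 = 96721 ≡ 579 (mod 907)
2^128 ≡ 579^2 = 335241 ≡ 558 (mod 907)
2^256 ≡ 558^2 = 311364 ≡ 263 (mod 907)
2^512 ≡ 263^2 = 69169 ≡ 237 (mod 907)
906 = 512 + 256 + 128 + 8 + 2 in binary powers of 2.
So 2^906 ≡ 237 · 263 · 558 · 256 · 4 ≡ 1 (mod 907).
Since the result is 1, base 2 gives no evidence that 907 is composite.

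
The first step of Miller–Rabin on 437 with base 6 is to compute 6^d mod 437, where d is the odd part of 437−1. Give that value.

437 − 1 = 436 = 2^2 · 109, so d = 109.
6^1 ≡ 6 (mod 437)
6^2 ≡ 6^2 = 36 ≡ 36 (mod 437)
6^4 ≡ 36^2 = 1296 ≡ 422 (mod 437)
6^8 ≡ 422^2 = 178084 ≡ 225 (mod 437)
6^16 ≡ 225^2 = 50625 ≡ 370 (mod 437)
6^32 ≡ 370^2 = 136900 ≡ 119 (mod 437)
6^64 ≡ 119^2 = 14161 ≡ 177 (mod 437)
109 = 64 + 32 + 8 + 4 + 1 in binary powers of 2.
So 6^109 ≡ 177 · 119 · 225 · 422 · 6 ≡ 234 (mod 437).
Squaring chain: 234 → 131; never reaches −1, so base 6 is a Miller–Rabin witness that 437 is composite.

234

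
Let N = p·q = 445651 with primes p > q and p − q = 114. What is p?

Since p = q + 114, we have 445651 = q(q + 114), so q² + 114q − 445651 = 0.
Discriminant: 114² + 4·445651 = 12996 + 1782604 = 1795600; √1795600 = 1340.
q = (−114 + 1340)/2 = 613, and p = q + 114 = 727.
Check: 613 · 727 = 445651.

727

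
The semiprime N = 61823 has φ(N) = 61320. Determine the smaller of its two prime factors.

φ(n) = (p−1)(q−1) = n − (p+q) + 1, so p + q = 61823 − 61320 + 1 = 504.
p and q are the roots of t² − 504t + 61823 = 0.
Discriminant: 504² − 4·61823 = 254016 − 247292 = 6724; √6724 = 82.
q = (504 − 82)/2 = 211, p = (504 + 82)/2 = 293.
Check: 211 · 293 = 61823.

211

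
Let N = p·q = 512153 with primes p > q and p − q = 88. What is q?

Since p = q + 88, we have 512153 = q(q + 88), so q² + 88q − 512153 = 0.
Discriminant: 88² + 4·512153 = 7744 + 2048612 = 2056356; √2056356 = 1434.
q = (−88 + 1434)/2 = 673, and p = q + 88 = 761.
Check: 673 · 761 = 512153.

673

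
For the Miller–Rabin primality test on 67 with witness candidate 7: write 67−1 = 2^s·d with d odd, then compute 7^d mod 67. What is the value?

67 − 1 = 66 = 2^1 · 33, so d = 33.
7^1 ≡ 7 (mod 67)
7^2 ≡ 7^2 = 49 ≡ 49 (mod 67)
7^4 ≡ 49^2 = 2401 ≡ 56 (mod 67)
7^8 ≡ 56^2 = 3136 ≡ 54 (mod 67)
7^16 ≡ 54^2 = 2916 ≡ 35 (mod 67)
7^32 ≡ 35^2 = 1225 ≡ 19 (mod 67)
33 = 32 + 1 in binary powers of 2.
So 7^33 ≡ 19 · 7 ≡ 66 (mod 67).
Since 7^d ≡ 66 (mod 67), base 7 does not prove 67 composite.

66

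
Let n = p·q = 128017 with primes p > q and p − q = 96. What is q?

Since p = q + 96, we have 128017 = q(q + 96), so q² + 96q − 128017 = 0.
Discriminant: 96² + 4·128017 = 9216 + 512068 = 521284; √521284 = 722.
q = (−96 + 722)/2 = 313, and p = q + 96 = 409.
Check: 313 · 409 = 128017.

313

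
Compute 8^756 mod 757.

1

8^1 ≡ 8 (mod 757)
8^2 ≡ 8^2 = 64 ≡ 64 (mod 757)
8^4 ≡ 64^2 = 4096 ≡ 311 (mod 757)
8^8 ≡ 311^2 = 96721 ≡ 582 (mod 757)
8^16 ≡ 582^2 = 338724 ≡ 345 (mod 757)
8^32 ≡ 345^2 = 119025 ≡ 176 (mod 757)
8^64 ≡ 176^2 = 30976 ≡ 696 (mod 757)
8^128 ≡ 696^2 = 484416 ≡ 693 (mod 757)
8^256 ≡ 693^2 = 480249 ≡ 311 (mod 757)
8^512 ≡ 311^2 = 96721 ≡ 582 (mod 757)
756 = 512 + 128 + 64 + 32 + 16 + 4 in binary powers of 2.
So 8^756 ≡ 582 · 693 · 696 · 176 · 345 · 311 ≡ 1 (mod 757).
Since the result is 1, base 8 gives no evidence that 757 is composite.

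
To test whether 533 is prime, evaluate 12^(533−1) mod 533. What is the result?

12^1 ≡ 12 (mod 533)
12^2 ≡ 12^2 = 144 ≡ 144 (mod 533)
12^4 ≡ 144^2 = 20736 ≡ 482 (mod 533)
12^8 ≡ 482^2 = 232324 ≡ 469 (mod 533)
12^16 ≡ 469^2 = 219961 ≡ 365 (mod 533)
12^32 ≡ 365^2 = 133225 ≡ 508 (mod 533)
12^64 ≡ 508^2 = 258064 ≡ 92 (mod 533)
12^128 ≡ 92^2 = 8464 ≡ 469 (mod 533)
12^256 ≡ 469^2 = 219961 ≡ 365 (mod 533)
12^512 ≡ 365^2 = 133225 ≡ 508 (mod 533)
532 = 512 + 16 + 4 in binary powers of 2.
So 12^532 ≡ 508 · 365 · 482 ≡ 66 (mod 533).
Since 66 ≠ 1, base 12 is a Fermat witness: 533 is composite.

66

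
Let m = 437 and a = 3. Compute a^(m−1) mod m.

3^1 ≡ 3 (mod 437)
3^2 ≡ 3^2 = 9 ≡ 9 (mod 437)
3^4 ≡ 9^2 = 81 ≡ 81 (mod 437)
3^8 ≡ 81^2 = 6561 ≡ 6 (mod 437)
3^16 ≡ 6^2 = 36 ≡ 36 (mod 437)
3^32 ≡ 36^2 = 1296 ≡ 422 (mod 437)
3^64 ≡ 422^2 = 178084 ≡ 225 (mod 437)
3^128 ≡ 225^2 = 50625 ≡ 370 (mod 437)
3^256 ≡ 370^2 = 136900 ≡ 119 (mod 437)
436 = 256 + 128 + 32 + 16 + 4 in binary powers of 2.
So 3^436 ≡ 119 · 370 · 422 · 36 · 81 ≡ 347 (mod 437).
Since 347 ≠ 1, base 3 is a Fermat witness: 437 is composite.

347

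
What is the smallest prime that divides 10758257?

10758257 is odd.
Digit sum 35, not divisible by 3.
Ends in 7: not divisible by 5.
7: 10758257 = 7·1536893 + 6
11: 10758257 = 11·978023 + 4
13: 10758257 = 13·827558 + 3
17: 10758257 = 17·632838 + 11
19: 10758257 = 19·566224 + 1
23: 10758257 = 23·467750 + 7
29: 10758257 = 29·370974 + 11
31: 10758257 = 31·347040 + 17
37: 10758257 = 37·290763 + 26
41: 10758257 = 41·262396 + 21
43: 10758257 = 43·250192 + 1
47: 10758257 = 47·228899 + 4
53: 10758257 = 53·202985 + 52
59: 10758257 = 59·182343 + 20
61: 10758257 = 61·176364 + 53
67: 10758257 = 67·160571

67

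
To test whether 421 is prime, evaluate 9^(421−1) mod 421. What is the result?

9^1 ≡ 9 (mod 421)
9^2 ≡ 9^2 = 81 ≡ 81 (mod 421)
9^4 ≡ 81^2 = 6561 ≡ 246 (mod 421)
9^8 ≡ 246^2 = 60516 ≡ 313 (mod 421)
9^16 ≡ 313^2 = 97969 ≡ 297 (mod 421)
9^32 ≡ 297^2 = 88209 ≡ 220 (mod 421)
9^64 ≡ 220^2 = 48400 ≡ 406 (mod 421)
9^128 ≡ 406^2 = 164836 ≡ 225 (mod 421)
9^256 ≡ 225^2 = 50625 ≡ 105 (mod 421)
420 = 256 + 128 + 32 + 4 in binary powers of 2.
So 9^420 ≡ 105 · 225 · 220 · 246 ≡ 1 (mod 421).
Since the result is 1, base 9 gives no evidence that 421 is composite.

1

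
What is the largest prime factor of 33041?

47

33041 = 19 · 1739
1739 = 37 · 47
47 is prime.
So 33041 = 19 · 37 · 47; the largest prime factor is 47.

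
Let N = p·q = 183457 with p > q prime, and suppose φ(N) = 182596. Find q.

φ(n) = (p−1)(q−1) = n − (p+q) + 1, so p + q = 183457 − 182596 + 1 = 862.
p and q are the roots of t² − 862t + 183457 = 0.
Discriminant: 862² − 4·183457 = 743044 − 733828 = 9216; √9216 = 96.
q = (862 − 96)/2 = 383, p = (862 + 96)/2 = 479.
Check: 383 · 479 = 183457.

383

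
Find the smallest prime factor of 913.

11

913 is odd.
Digit sum 13, not divisible by 3.
Ends in 3: not divisible by 5.
7: 913 = 7·130 + 3
11: 913 = 11·83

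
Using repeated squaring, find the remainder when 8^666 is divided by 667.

8^1 ≡ 8 (mod 667)
8^2 ≡ 8^2 = 64 ≡ 64 (mod 667)
8^4 ≡ 64^2 = 4096 ≡ 94 (mod 667)
8^8 ≡ 94^2 = 8836 ≡ 165 (mod 667)
8^16 ≡ 165^2 = 27225 ≡ 545 (mod 667)
8^32 ≡ 545^2 = 297025 ≡ 210 (mod 667)
8^64 ≡ 210^2 = 44100 ≡ 78 (mod 667)
8^128 ≡ 78^2 = 6084 ≡ 81 (mod 667)
8^256 ≡ 81^2 = 6561 ≡ 558 (mod 667)
8^512 ≡ 558^2 = 311364 ≡ 542 (mod 667)
666 = 512 + 128 + 16 + 8 + 2 in binary powers of 2.
So 8^666 ≡ 542 · 81 · 545 · 165 · 64 ≡ 473 (mod 667).
Since 473 ≠ 1, base 8 is a Fermat witness: 667 is composite.

473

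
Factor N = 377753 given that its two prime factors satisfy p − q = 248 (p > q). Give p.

Since p = q + 248, we have 377753 = q(q + 248), so q² + 248q − 377753 = 0.
Discriminant: 248² + 4·377753 = 61504 + 1511012 = 1572516; √1572516 = 1254.
q = (−248 + 1254)/2 = 503, and p = q + 248 = 751.
Check: 503 · 751 = 377753.

751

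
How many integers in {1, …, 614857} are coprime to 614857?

Factor: 614857 = 43 · 79 · 181.
φ(614857) = (43−1) · (79−1) · (181−1) = 42 · 78 · 180 = 589680.

589680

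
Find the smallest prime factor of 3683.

3683 is odd.
Digit sum 20, not divisible by 3.
Ends in 3: not divisible by 5.
7: 3683 = 7·526 + 1
11: 3683 = 11·334 + 9
13: 3683 = 13·283 + 4
17: 3683 = 17·216 + 11
19: 3683 = 19·193 + 16
23: 3683 = 23·160 + 3
29: 3683 = 29·127

29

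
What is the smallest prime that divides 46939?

46939 is odd.
Digit sum 31, not divisible by 3.
Ends in 9: not divisible by 5.
7: 46939 = 7·6705 + 4
11: 46939 = 11·4267 + 2
13: 46939 = 13·3610 + 9
17: 46939 = 17·2761 + 2
19: 46939 = 19·2470 + 9
23: 46939 = 23·2040 + 19
29: 46939 = 29·1618 + 17
31: 46939 = 31·1514 + 5
37: 46939 = 37·1268 + 23
41: 46939 = 41·1144 + 35
43: 46939 = 43·1091 + 26
47: 46939 = 47·998 + 33
53: 46939 = 53·885 + 34
59: 46939 = 59·795 + 34
61: 46939 = 61·769 + 30
67: 46939 = 67·700 + 39
71: 46939 = 71·661 + 8
73: 46939 = 73·643

73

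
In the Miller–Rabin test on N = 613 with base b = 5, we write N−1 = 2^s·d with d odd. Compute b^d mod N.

35

613 − 1 = 612 = 2^2 · 153, so d = 153.
5^1 ≡ 5 (mod 613)
5^2 ≡ 5^2 = 25 ≡ 25 (mod 613)
5^4 ≡ 25^2 = 625 ≡ 12 (mod 613)
5^8 ≡ 12^2 = 144 ≡ 144 (mod 613)
5^16 ≡ 144^2 = 20736 ≡ 507 (mod 613)
5^32 ≡ 507^2 = 257049 ≡ 202 (mod 613)
5^64 ≡ 202^2 = 40804 ≡ 346 (mod 613)
5^128 ≡ 346^2 = 119716 ≡ 181 (mod 613)
153 = 128 + 16 + 8 + 1 in binary powers of 2.
So 5^153 ≡ 181 · 507 · 144 · 5 ≡ 35 (mod 613).
Squaring chain: 35 → 612; reaches −1, so base 5 does not prove 613 composite.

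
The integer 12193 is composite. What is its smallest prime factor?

12193 is odd.
Digit sum 16, not divisible by 3.
Ends in 3: not divisible by 5.
7: 12193 = 7·1741 + 6
11: 12193 = 11·1108 + 5
13: 12193 = 13·937 + 12
17: 12193 = 17·717 + 4
19: 12193 = 19·641 + 14
23: 12193 = 23·530 + 3
29: 12193 = 29·420 + 13
31: 12193 = 31·393 + 10
37: 12193 = 37·329 + 20
41: 12193 = 41·297 + 16
43: 12193 = 43·283 + 24
47: 12193 = 47·259 + 20
53: 12193 = 53·230 + 3
59: 12193 = 59·206 + 39
61: 12193 = 61·199 + 54
67: 12193 = 67·181 + 66
71: 12193 = 71·171 + 52
73: 12193 = 73·167 + 2
79: 12193 = 79·154 + 27
83: 12193 = 83·146 + 75
89: 12193 = 89·137

89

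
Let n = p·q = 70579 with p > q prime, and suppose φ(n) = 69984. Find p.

433

φ(n) = (p−1)(q−1) = n − (p+q) + 1, so p + q = 70579 − 69984 + 1 = 596.
p and q are the roots of t² − 596t + 70579 = 0.
Discriminant: 596² − 4·70579 = 355216 − 282316 = 72900; √72900 = 270.
q = (596 − 270)/2 = 163, p = (596 + 270)/2 = 433.
Check: 163 · 433 = 70579.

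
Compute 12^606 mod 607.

1

12^1 ≡ 12 (mod 607)
12^2 ≡ 12^2 = 144 ≡ 144 (mod 607)
12^4 ≡ 144^2 = 20736 ≡ 98 (mod 607)
12^8 ≡ 98^2 = 9604 ≡ 499 (mod 607)
12^16 ≡ 499^2 = 249001 ≡ 131 (mod 607)
12^32 ≡ 131^2 = 17161 ≡ 165 (mod 607)
12^64 ≡ 165^2 = 27225 ≡ 517 (mod 607)
12^128 ≡ 517^2 = 267289 ≡ 209 (mod 607)
12^256 ≡ 209^2 = 43681 ≡ 584 (mod 607)
12^512 ≡ 584^2 = 341056 ≡ 529 (mod 607)
606 = 512 + 64 + 16 + 8 + 4 + 2 in binary powers of 2.
So 12^606 ≡ 529 · 517 · 131 · 499 · 98 · 144 ≡ 1 (mod 607).
Since the result is 1, base 12 gives no evidence that 607 is composite.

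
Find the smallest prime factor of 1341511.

1341511 is odd.
Digit sum 16, not divisible by 3.
Ends in 1: not divisible by 5.
7: 1341511 = 7·191644 + 3
11: 1341511 = 11·121955 + 6
13: 1341511 = 13·103193 + 2
17: 1341511 = 17·78912 + 7
19: 1341511 = 19·70605 + 16
23: 1341511 = 23·58326 + 13
29: 1341511 = 29·46259

29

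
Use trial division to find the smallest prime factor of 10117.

10117 is odd.
Digit sum 10, not divisible by 3.
Ends in 7: not divisible by 5.
7: 10117 = 7·1445 + 2
11: 10117 = 11·919 + 8
13: 10117 = 13·778 + 3
17: 10117 = 17·595 + 2
19: 10117 = 19·532 + 9
23: 10117 = 23·439 + 20
29: 10117 = 29·348 + 25
31: 10117 = 31·326 + 11
37: 10117 = 37·273 + 16
41: 10117 = 41·246 + 31
43: 10117 = 43·235 + 12
47: 10117 = 47·215 + 12
53: 10117 = 53·190 + 47
59: 10117 = 59·171 + 28
61: 10117 = 61·165 + 52
67: 10117 = 67·151

67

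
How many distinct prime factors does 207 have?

207 = 3^2 · 23
207 = 3^2 · 23, which has 2 distinct prime factors.

2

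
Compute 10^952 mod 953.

10^1 ≡ 10 (mod 953)
10^2 ≡ 10^2 = 100 ≡ 100 (mod 953)
10^4 ≡ 100^2 = 10000 ≡ 470 (mod 953)
10^8 ≡ 470^2 = 220900 ≡ 757 (mod 953)
10^16 ≡ 757^2 = 573049 ≡ 296 (mod 953)
10^32 ≡ 296^2 = 87616 ≡ 893 (mod 953)
10^64 ≡ 893^2 = 797449 ≡ 741 (mod 953)
10^128 ≡ 741^2 = 549081 ≡ 153 (mod 953)
10^256 ≡ 153^2 = 23409 ≡ 537 (mod 953)
10^512 ≡ 537^2 = 288369 ≡ 563 (mod 953)
952 = 512 + 256 + 128 + 32 + 16 + 8 in binary powers of 2.
So 10^952 ≡ 563 · 537 · 153 · 893 · 296 · 757 ≡ 1 (mod 953).
Since the result is 1, base 10 gives no evidence that 953 is composite.

1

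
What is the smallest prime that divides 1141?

1141 is odd.
Digit sum 7, not divisible by 3.
Ends in 1: not divisible by 5.
7: 1141 = 7·163

7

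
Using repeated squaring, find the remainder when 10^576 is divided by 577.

1

10^1 ≡ 10 (mod 577)
10^2 ≡ 10^2 = 100 ≡ 100 (mod 577)
10^4 ≡ 100^2 = 10000 ≡ 191 (mod 577)
10^8 ≡ 191^2 = 36481 ≡ 130 (mod 577)
10^16 ≡ 130^2 = 16900 ≡ 167 (mod 577)
10^32 ≡ 167^2 = 27889 ≡ 193 (mod 577)
10^64 ≡ 193^2 = 37249 ≡ 321 (mod 577)
10^128 ≡ 321^2 = 103041 ≡ 335 (mod 577)
10^256 ≡ 335^2 = 112225 ≡ 287 (mod 577)
10^512 ≡ 287^2 = 82369 ≡ 435 (mod 577)
576 = 512 + 64 in binary powers of 2.
So 10^576 ≡ 435 · 321 ≡ 1 (mod 577).
Since the result is 1, base 10 gives no evidence that 577 is composite.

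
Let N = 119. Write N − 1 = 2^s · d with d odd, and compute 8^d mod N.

119 − 1 = 118 = 2^1 · 59, so d = 59.
8^1 ≡ 8 (mod 119)
8^2 ≡ 8^2 = 64 ≡ 64 (mod 119)
8^4 ≡ 64^2 = 4096 ≡ 50 (mod 119)
8^8 ≡ 50^2 = 2500 ≡ 1 (mod 119)
8^16 ≡ 1^2 = 1 ≡ 1 (mod 119)
8^32 ≡ 1^2 = 1 ≡ 1 (mod 119)
59 = 32 + 16 + 8 + 2 + 1 in binary powers of 2.
So 8^59 ≡ 1 · 1 · 1 · 64 · 8 ≡ 36 (mod 119).
Squaring chain: 36; never reaches −1, so base 8 is a Miller–Rabin witness that 119 is composite.

36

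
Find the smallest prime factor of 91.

7

91 is odd.
Digit sum 10, not divisible by 3.
Ends in 1: not divisible by 5.
7: 91 = 7·13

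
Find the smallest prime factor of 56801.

56801 is odd.
Digit sum 20, not divisible by 3.
Ends in 1: not divisible by 5.
7: 56801 = 7·8114 + 3
11: 56801 = 11·5163 + 8
13: 56801 = 13·4369 + 4
17: 56801 = 17·3341 + 4
19: 56801 = 19·2989 + 10
23: 56801 = 23·2469 + 14
29: 56801 = 29·1958 + 19
31: 56801 = 31·1832 + 9
37: 56801 = 37·1535 + 6
41: 56801 = 41·1385 + 16
43: 56801 = 43·1320 + 41
47: 56801 = 47·1208 + 25
53: 56801 = 53·1071 + 38
59: 56801 = 59·962 + 43
61: 56801 = 61·931 + 10
67: 56801 = 67·847 + 52
71: 56801 = 71·800 + 1
73: 56801 = 73·778 + 7
79: 56801 = 79·719

79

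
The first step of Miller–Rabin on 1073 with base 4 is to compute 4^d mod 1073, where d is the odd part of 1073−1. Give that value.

1073 − 1 = 1072 = 2^4 · 67, so d = 67.
4^1 ≡ 4 (mod 1073)
4^2 ≡ 4^2 = 16 ≡ 16 (mod 1073)
4^4 ≡ 16^2 = 256 ≡ 256 (mod 1073)
4^8 ≡ 256^2 = 65536 ≡ 83 (mod 1073)
4^16 ≡ 83^2 = 6889 ≡ 451 (mod 1073)
4^32 ≡ 451^2 = 203401 ≡ 604 (mod 1073)
4^64 ≡ 604^2 = 364816 ≡ 1069 (mod 1073)
67 = 64 + 2 + 1 in binary powers of 2.
So 4^67 ≡ 1069 · 16 · 4 ≡ 817 (mod 1073).
Squaring chain: 817 → 83 → 451 → 604; never reaches −1, so base 4 is a Miller–Rabin witness that 1073 is composite.

817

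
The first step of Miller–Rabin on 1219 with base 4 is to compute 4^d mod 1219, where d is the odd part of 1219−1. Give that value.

785

1219 − 1 = 1218 = 2^1 · 609, so d = 609.
4^1 ≡ 4 (mod 1219)
4^2 ≡ 4^2 = 16 ≡ 16 (mod 1219)
4^4 ≡ 16^2 = 256 ≡ 256 (mod 1219)
4^8 ≡ 256^2 = 65536 ≡ 929 (mod 1219)
4^16 ≡ 929^2 = 863041 ≡ 1208 (mod 1219)
4^32 ≡ 1208^2 = 1459264 ≡ 121 (mod 1219)
4^64 ≡ 121^2 = 14641 ≡ 13 (mod 1219)
4^128 ≡ 13^2 = 169 ≡ 169 (mod 1219)
4^256 ≡ 169^2 = 28561 ≡ 524 (mod 1219)
4^512 ≡ 524^2 = 274576 ≡ 301 (mod 1219)
609 = 512 + 64 + 32 + 1 in binary powers of 2.
So 4^609 ≡ 301 · 13 · 121 · 4 ≡ 785 (mod 1219).
Squaring chain: 785; never reaches −1, so base 4 is a Miller–Rabin witness that 1219 is composite.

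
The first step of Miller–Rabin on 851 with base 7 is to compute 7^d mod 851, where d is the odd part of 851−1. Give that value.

419

851 − 1 = 850 = 2^1 · 425, so d = 425.
7^1 ≡ 7 (mod 851)
7^2 ≡ 7^2 = 49 ≡ 49 (mod 851)
7^4 ≡ 49^2 = 2401 ≡ 699 (mod 851)
7^8 ≡ 699^2 = 488601 ≡ 127 (mod 851)
7^16 ≡ 127^2 = 16129 ≡ 811 (mod 851)
7^32 ≡ 811^2 = 657721 ≡ 749 (mod 851)
7^64 ≡ 749^2 = 561001 ≡ 192 (mod 851)
7^128 ≡ 192^2 = 36864 ≡ 271 (mod 851)
7^256 ≡ 271^2 = 73441 ≡ 255 (mod 851)
425 = 256 + 128 + 32 + 8 + 1 in binary powers of 2.
So 7^425 ≡ 255 · 271 · 749 · 127 · 7 ≡ 419 (mod 851).
Squaring chain: 419; never reaches −1, so base 7 is a Miller–Rabin witness that 851 is composite.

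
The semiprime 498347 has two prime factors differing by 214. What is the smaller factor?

607

Since p = q + 214, we have 498347 = q(q + 214), so q² + 214q − 498347 = 0.
Discriminant: 214² + 4·498347 = 45796 + 1993388 = 2039184; √2039184 = 1428.
q = (−214 + 1428)/2 = 607, and p = q + 214 = 821.
Check: 607 · 821 = 498347.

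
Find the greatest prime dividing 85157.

67

85157 = 31 · 2747
2747 = 41 · 67
67 is prime.
So 85157 = 31 · 41 · 67; the largest prime factor is 67.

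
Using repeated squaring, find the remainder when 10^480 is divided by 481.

10^1 ≡ 10 (mod 481)
10^2 ≡ 10^2 = 100 ≡ 100 (mod 481)
10^4 ≡ 100^2 = 10000 ≡ 380 (mod 481)
10^8 ≡ 380^2 = 144400 ≡ 100 (mod 481)
10^16 ≡ 100^2 = 10000 ≡ 380 (mod 481)
10^32 ≡ 380^2 = 144400 ≡ 100 (mod 481)
10^64 ≡ 100^2 = 10000 ≡ 380 (mod 481)
10^128 ≡ 380^2 = 144400 ≡ 100 (mod 481)
10^256 ≡ 100^2 = 10000 ≡ 380 (mod 481)
480 = 256 + 128 + 64 + 32 in binary powers of 2.
So 10^480 ≡ 380 · 100 · 380 · 100 ≡ 1 (mod 481).
Since the result is 1, base 10 gives no evidence that 481 is composite.

1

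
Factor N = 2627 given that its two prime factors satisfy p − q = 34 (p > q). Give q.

Since p = q + 34, we have 2627 = q(q + 34), so q² + 34q − 2627 = 0.
Discriminant: 34² + 4·2627 = 1156 + 10508 = 11664; √11664 = 108.
q = (−34 + 108)/2 = 37, and p = q + 34 = 71.
Check: 37 · 71 = 2627.

37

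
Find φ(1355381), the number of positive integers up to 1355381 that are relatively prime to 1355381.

1317888

Factor: 1355381 = 89 · 97 · 157.
φ(1355381) = (89−1) · (97−1) · (157−1) = 88 · 96 · 156 = 1317888.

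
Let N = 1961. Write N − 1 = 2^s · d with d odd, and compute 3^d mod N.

1961 − 1 = 1960 = 2^3 · 245, so d = 245.
3^1 ≡ 3 (mod 1961)
3^2 ≡ 3^2 = 9 ≡ 9 (mod 1961)
3^4 ≡ 9^2 = 81 ≡ 81 (mod 1961)
3^8 ≡ 81^2 = 6561 ≡ 678 (mod 1961)
3^16 ≡ 678^2 = 459684 ≡ 810 (mod 1961)
3^32 ≡ 810^2 = 656100 ≡ 1126 (mod 1961)
3^64 ≡ 1126^2 = 1267876 ≡ 1070 (mod 1961)
3^128 ≡ 1070^2 = 1144900 ≡ 1637 (mod 1961)
245 = 128 + 64 + 32 + 16 + 4 + 1 in binary powers of 2.
So 3^245 ≡ 1637 · 1070 · 1126 · 810 · 81 · 3 ≡ 509 (mod 1961).
Squaring chain: 509 → 229 → 1455; never reaches −1, so base 3 is a Miller–Rabin witness that 1961 is composite.

509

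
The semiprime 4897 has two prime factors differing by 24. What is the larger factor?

Since p = q + 24, we have 4897 = q(q + 24), so q² + 24q − 4897 = 0.
Discriminant: 24² + 4·4897 = 576 + 19588 = 20164; √20164 = 142.
q = (−24 + 142)/2 = 59, and p = q + 24 = 83.
Check: 59 · 83 = 4897.

83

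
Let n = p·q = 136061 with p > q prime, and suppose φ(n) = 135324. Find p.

φ(n) = (p−1)(q−1) = n − (p+q) + 1, so p + q = 136061 − 135324 + 1 = 738.
p and q are the roots of t² − 738t + 136061 = 0.
Discriminant: 738² − 4·136061 = 544644 − 544244 = 400; √400 = 20.
q = (738 − 20)/2 = 359, p = (738 + 20)/2 = 379.
Check: 359 · 379 = 136061.

379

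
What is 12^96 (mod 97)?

12^1 ≡ 12 (mod 97)
12^2 ≡ 12^2 = 144 ≡ 47 (mod 97)
12^4 ≡ 47^2 = 2209 ≡ 75 (mod 97)
12^8 ≡ 75^2 = 5625 ≡ 96 (mod 97)
12^16 ≡ 96^2 = 9216 ≡ 1 (mod 97)
12^32 ≡ 1^2 = 1 ≡ 1 (mod 97)
12^64 ≡ 1^2 = 1 ≡ 1 (mod 97)
96 = 64 + 32 in binary powers of 2.
So 12^96 ≡ 1 · 1 ≡ 1 (mod 97).
Since the result is 1, base 12 gives no evidence that 97 is composite.

1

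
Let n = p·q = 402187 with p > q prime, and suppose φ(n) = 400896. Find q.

523

φ(n) = (p−1)(q−1) = n − (p+q) + 1, so p + q = 402187 − 400896 + 1 = 1292.
p and q are the roots of t² − 1292t + 402187 = 0.
Discriminant: 1292² − 4·402187 = 1669264 − 1608748 = 60516; √60516 = 246.
q = (1292 − 246)/2 = 523, p = (1292 + 246)/2 = 769.
Check: 523 · 769 = 402187.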